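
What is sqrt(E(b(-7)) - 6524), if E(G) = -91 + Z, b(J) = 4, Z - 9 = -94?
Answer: 10*I*sqrt(67) ≈ 81.854*I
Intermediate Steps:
Z = -85 (Z = 9 - 94 = -85)
E(G) = -176 (E(G) = -91 - 85 = -176)
sqrt(E(b(-7)) - 6524) = sqrt(-176 - 6524) = sqrt(-6700) = 10*I*sqrt(67)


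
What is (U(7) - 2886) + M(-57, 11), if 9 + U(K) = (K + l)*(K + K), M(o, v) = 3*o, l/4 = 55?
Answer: 112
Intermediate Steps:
l = 220 (l = 4*55 = 220)
U(K) = -9 + 2*K*(220 + K) (U(K) = -9 + (K + 220)*(K + K) = -9 + (220 + K)*(2*K) = -9 + 2*K*(220 + K))
(U(7) - 2886) + M(-57, 11) = ((-9 + 2*7² + 440*7) - 2886) + 3*(-57) = ((-9 + 2*49 + 3080) - 2886) - 171 = ((-9 + 98 + 3080) - 2886) - 171 = (3169 - 2886) - 171 = 283 - 171 = 112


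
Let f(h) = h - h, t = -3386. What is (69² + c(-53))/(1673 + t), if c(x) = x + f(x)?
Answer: -4708/1713 ≈ -2.7484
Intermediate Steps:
f(h) = 0
c(x) = x (c(x) = x + 0 = x)
(69² + c(-53))/(1673 + t) = (69² - 53)/(1673 - 3386) = (4761 - 53)/(-1713) = 4708*(-1/1713) = -4708/1713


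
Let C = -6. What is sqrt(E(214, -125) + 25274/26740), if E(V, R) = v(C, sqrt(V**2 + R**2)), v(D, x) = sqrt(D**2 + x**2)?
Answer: sqrt(168956690 + 178756900*sqrt(61457))/13370 ≈ 15.775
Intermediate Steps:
E(V, R) = sqrt(36 + R**2 + V**2) (E(V, R) = sqrt((-6)**2 + (sqrt(V**2 + R**2))**2) = sqrt(36 + (sqrt(R**2 + V**2))**2) = sqrt(36 + (R**2 + V**2)) = sqrt(36 + R**2 + V**2))
sqrt(E(214, -125) + 25274/26740) = sqrt(sqrt(36 + (-125)**2 + 214**2) + 25274/26740) = sqrt(sqrt(36 + 15625 + 45796) + 25274*(1/26740)) = sqrt(sqrt(61457) + 12637/13370) = sqrt(12637/13370 + sqrt(61457))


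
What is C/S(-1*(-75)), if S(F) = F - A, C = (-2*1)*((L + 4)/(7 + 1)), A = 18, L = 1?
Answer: -5/228 ≈ -0.021930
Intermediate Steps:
C = -5/4 (C = (-2*1)*((1 + 4)/(7 + 1)) = -10/8 = -2*5/8 = -5/4 ≈ -1.2500)
S(F) = -18 + F (S(F) = F - 1*18 = F - 18 = -18 + F)
C/S(-1*(-75)) = -5/(4*(-18 - 1*(-75))) = -5/(4*(-18 + 75)) = -5/4/57 = -5/4*1/57 = -5/228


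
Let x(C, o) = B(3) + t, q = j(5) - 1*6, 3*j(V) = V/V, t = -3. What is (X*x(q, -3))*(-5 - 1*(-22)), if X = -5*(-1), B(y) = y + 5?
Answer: 425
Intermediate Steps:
j(V) = ⅓ (j(V) = (V/V)/3 = (⅓)*1 = ⅓)
B(y) = 5 + y
q = -17/3 (q = ⅓ - 1*6 = ⅓ - 6 = -17/3 ≈ -5.6667)
X = 5
x(C, o) = 5 (x(C, o) = (5 + 3) - 3 = 8 - 3 = 5)
(X*x(q, -3))*(-5 - 1*(-22)) = (5*5)*(-5 - 1*(-22)) = 25*(-5 + 22) = 25*17 = 425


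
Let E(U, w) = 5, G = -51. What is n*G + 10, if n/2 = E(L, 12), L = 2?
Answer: -500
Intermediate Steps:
n = 10 (n = 2*5 = 10)
n*G + 10 = 10*(-51) + 10 = -510 + 10 = -500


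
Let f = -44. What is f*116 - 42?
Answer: -5146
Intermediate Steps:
f*116 - 42 = -44*116 - 42 = -5104 - 42 = -5146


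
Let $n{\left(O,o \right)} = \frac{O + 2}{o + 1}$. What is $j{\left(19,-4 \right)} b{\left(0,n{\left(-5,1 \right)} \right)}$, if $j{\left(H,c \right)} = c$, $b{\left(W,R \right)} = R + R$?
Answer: $12$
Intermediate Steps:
$n{\left(O,o \right)} = \frac{2 + O}{1 + o}$
$b{\left(W,R \right)} = 2 R$
$j{\left(19,-4 \right)} b{\left(0,n{\left(-5,1 \right)} \right)} = - 4 \cdot 2 \frac{2 - 5}{1 + 1} = - 4 \cdot 2 \cdot \frac{1}{2} \left(-3\right) = - 4 \cdot 2 \left(- \frac{3}{2}\right) = \left(-4\right) \left(-3\right) = 12$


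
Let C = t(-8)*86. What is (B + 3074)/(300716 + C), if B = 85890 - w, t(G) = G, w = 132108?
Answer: -10786/75007 ≈ -0.14380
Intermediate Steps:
C = -688 (C = -8*86 = -688)
B = -46218 (B = 85890 - 1*132108 = 85890 - 132108 = -46218)
(B + 3074)/(300716 + C) = (-46218 + 3074)/(300716 - 688) = -43144/300028 = -43144*1/300028 = -10786/75007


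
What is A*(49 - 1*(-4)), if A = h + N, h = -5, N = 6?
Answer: 53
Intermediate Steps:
A = 1 (A = -5 + 6 = 1)
A*(49 - 1*(-4)) = 1*(49 - 1*(-4)) = 1*(49 + 4) = 1*53 = 53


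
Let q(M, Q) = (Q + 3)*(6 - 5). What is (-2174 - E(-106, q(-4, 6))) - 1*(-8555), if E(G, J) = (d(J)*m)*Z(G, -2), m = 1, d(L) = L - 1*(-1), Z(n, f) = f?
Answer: 6401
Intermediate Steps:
q(M, Q) = 3 + Q (q(M, Q) = (3 + Q)*1 = 3 + Q)
d(L) = 1 + L (d(L) = L + 1 = 1 + L)
E(G, J) = -2 - 2*J (E(G, J) = ((1 + J)*1)*(-2) = (1 + J)*(-2) = -2 - 2*J)
(-2174 - E(-106, q(-4, 6))) - 1*(-8555) = (-2174 - (-2 - 2*(3 + 6))) - 1*(-8555) = (-2174 - (-2 - 2*9)) + 8555 = (-2174 - (-2 - 18)) + 8555 = (-2174 - 1*(-20)) + 8555 = (-2174 + 20) + 8555 = -2154 + 8555 = 6401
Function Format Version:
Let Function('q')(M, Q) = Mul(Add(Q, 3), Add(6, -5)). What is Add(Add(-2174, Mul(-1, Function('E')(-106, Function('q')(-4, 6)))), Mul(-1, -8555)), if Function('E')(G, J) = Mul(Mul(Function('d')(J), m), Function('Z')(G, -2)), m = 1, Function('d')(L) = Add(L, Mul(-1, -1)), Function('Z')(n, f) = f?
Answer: 6401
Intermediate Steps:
Function('q')(M, Q) = Add(3, Q) (Function('q')(M, Q) = Mul(Add(3, Q), 1) = Add(3, Q))
Function('d')(L) = Add(1, L) (Function('d')(L) = Add(L, 1) = Add(1, L))
Function('E')(G, J) = Add(-2, Mul(-2, J)) (Function('E')(G, J) = Mul(Mul(Add(1, J), 1), -2) = Mul(Add(1, J), -2) = Add(-2, Mul(-2, J)))
Add(Add(-2174, Mul(-1, Function('E')(-106, Function('q')(-4, 6)))), Mul(-1, -8555)) = Add(Add(-2174, Mul(-1, Add(-2, Mul(-2, Add(3, 6))))), Mul(-1, -8555)) = Add(Add(-2174, Mul(-1, Add(-2, Mul(-2, 9)))), 8555) = Add(Add(-2174, Mul(-1, Add(-2, -18))), 8555) = Add(Add(-2174, Mul(-1, -20)), 8555) = Add(Add(-2174, 20), 8555) = Add(-2154, 8555) = 6401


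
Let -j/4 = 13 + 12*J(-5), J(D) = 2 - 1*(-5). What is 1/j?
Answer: -1/388 ≈ -0.0025773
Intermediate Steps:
J(D) = 7 (J(D) = 2 + 5 = 7)
j = -388 (j = -4*(13 + 12*7) = -4*(13 + 84) = -4*97 = -388)
1/j = 1/(-388) = -1/388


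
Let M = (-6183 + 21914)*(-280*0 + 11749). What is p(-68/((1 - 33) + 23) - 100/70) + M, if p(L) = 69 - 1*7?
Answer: 184823581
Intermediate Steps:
p(L) = 62 (p(L) = 69 - 7 = 62)
M = 184823519 (M = 15731*(0 + 11749) = 15731*11749 = 184823519)
p(-68/((1 - 33) + 23) - 100/70) + M = 62 + 184823519 = 184823581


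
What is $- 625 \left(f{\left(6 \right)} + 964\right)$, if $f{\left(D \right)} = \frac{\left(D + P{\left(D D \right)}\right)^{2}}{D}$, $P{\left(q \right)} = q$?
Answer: $-786250$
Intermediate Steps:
$f{\left(D \right)} = \frac{\left(D + D^{2}\right)^{2}}{D}$ ($f{\left(D \right)} = \frac{\left(D + D D\right)^{2}}{D} = \frac{\left(D + D^{2}\right)^{2}}{D}$)
$- 625 \left(f{\left(6 \right)} + 964\right) = - 625 \left(6 \left(1 + 6\right)^{2} + 964\right) = - 625 \left(6 \cdot 7^{2} + 964\right) = - 625 \left(6 \cdot 49 + 964\right) = - 625 \left(294 + 964\right) = \left(-625\right) 1258 = -786250$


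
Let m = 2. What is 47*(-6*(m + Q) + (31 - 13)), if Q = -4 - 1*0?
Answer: 1410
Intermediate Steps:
Q = -4 (Q = -4 + 0 = -4)
47*(-6*(m + Q) + (31 - 13)) = 47*(-6*(2 - 4) + (31 - 13)) = 47*(-6*(-2) + 18) = 47*(12 + 18) = 47*30 = 1410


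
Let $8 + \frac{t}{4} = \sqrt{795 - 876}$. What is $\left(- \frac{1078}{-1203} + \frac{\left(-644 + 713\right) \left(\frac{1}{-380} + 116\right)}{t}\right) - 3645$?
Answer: $- \frac{124434125903}{33142650} - \frac{27373059 i}{220400} \approx -3754.5 - 124.2 i$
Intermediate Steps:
$t = -32 + 36 i$ ($t = -32 + 4 \sqrt{795 - 876} = -32 + 4 \sqrt{-81} = -32 + 4 \cdot 9 i = -32 + 36 i \approx -32.0 + 36.0 i$)
$\left(- \frac{1078}{-1203} + \frac{\left(-644 + 713\right) \left(\frac{1}{-380} + 116\right)}{t}\right) - 3645 = \left(- \frac{1078}{-1203} + \frac{\left(-644 + 713\right) \left(\frac{1}{-380} + 116\right)}{-32 + 36 i}\right) - 3645 = \left(\left(-1078\right) \left(- \frac{1}{1203}\right) + 69 \left(- \frac{1}{380} + 116\right) \frac{-32 - 36 i}{2320}\right) - 3645 = \left(\frac{1078}{1203} + 69 \cdot \frac{44079}{380} \frac{-32 - 36 i}{2320}\right) - 3645 = \left(\frac{1078}{1203} + \frac{3041451 \frac{-32 - 36 i}{2320}}{380}\right) - 3645 = \left(\frac{1078}{1203} + \frac{3041451 \left(-32 - 36 i\right)}{881600}\right) - 3645 = - \frac{4383857}{1203} + \frac{3041451 \left(-32 - 36 i\right)}{881600}$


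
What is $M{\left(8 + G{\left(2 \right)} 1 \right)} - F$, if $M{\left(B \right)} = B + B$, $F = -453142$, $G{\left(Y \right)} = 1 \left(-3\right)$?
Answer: $453152$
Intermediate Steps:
$G{\left(Y \right)} = -3$
$M{\left(B \right)} = 2 B$
$M{\left(8 + G{\left(2 \right)} 1 \right)} - F = 2 \left(8 - 3\right) - -453142 = 2 \left(8 - 3\right) + 453142 = 2 \cdot 5 + 453142 = 10 + 453142 = 453152$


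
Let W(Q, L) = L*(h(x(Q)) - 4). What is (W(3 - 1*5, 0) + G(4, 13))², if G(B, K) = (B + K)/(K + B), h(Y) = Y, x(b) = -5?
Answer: 1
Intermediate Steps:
W(Q, L) = -9*L (W(Q, L) = L*(-5 - 4) = L*(-9) = -9*L)
G(B, K) = 1 (G(B, K) = (B + K)/(B + K) = 1)
(W(3 - 1*5, 0) + G(4, 13))² = (-9*0 + 1)² = (0 + 1)² = 1² = 1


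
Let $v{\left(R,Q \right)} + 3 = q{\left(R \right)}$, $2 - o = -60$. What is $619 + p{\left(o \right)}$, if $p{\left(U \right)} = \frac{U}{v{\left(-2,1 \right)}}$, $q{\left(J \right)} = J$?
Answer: $\frac{3033}{5} \approx 606.6$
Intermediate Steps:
$o = 62$ ($o = 2 - -60 = 2 + 60 = 62$)
$v{\left(R,Q \right)} = -3 + R$
$p{\left(U \right)} = - \frac{U}{5}$ ($p{\left(U \right)} = \frac{U}{-3 - 2} = \frac{U}{-5} = U \left(- \frac{1}{5}\right) = - \frac{U}{5}$)
$619 + p{\left(o \right)} = 619 - \frac{62}{5} = \frac{3033}{5}$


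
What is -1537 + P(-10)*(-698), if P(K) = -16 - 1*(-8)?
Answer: 4047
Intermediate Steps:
P(K) = -8 (P(K) = -16 + 8 = -8)
-1537 + P(-10)*(-698) = -1537 - 8*(-698) = -1537 + 5584 = 4047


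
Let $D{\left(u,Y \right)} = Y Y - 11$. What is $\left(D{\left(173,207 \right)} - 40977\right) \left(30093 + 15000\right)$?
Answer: $83918073$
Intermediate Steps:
$D{\left(u,Y \right)} = -11 + Y^{2}$ ($D{\left(u,Y \right)} = Y^{2} - 11 = -11 + Y^{2}$)
$\left(D{\left(173,207 \right)} - 40977\right) \left(30093 + 15000\right) = \left(\left(-11 + 207^{2}\right) - 40977\right) \left(30093 + 15000\right) = \left(\left(-11 + 42849\right) - 40977\right) 45093 = \left(42838 - 40977\right) 45093 = 1861 \cdot 45093 = 83918073$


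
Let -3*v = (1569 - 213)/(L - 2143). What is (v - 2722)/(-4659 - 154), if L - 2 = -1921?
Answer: 5528156/9775203 ≈ 0.56553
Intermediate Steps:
L = -1919 (L = 2 - 1921 = -1919)
v = 226/2031 (v = -(1569 - 213)/(3*(-1919 - 2143)) = -452/(-4062) = -452*(-1)/4062 = -⅓*(-226/677) = 226/2031 ≈ 0.11128)
(v - 2722)/(-4659 - 154) = (226/2031 - 2722)/(-4659 - 154) = -5528156/2031/(-4813) = -5528156/2031*(-1/4813) = 5528156/9775203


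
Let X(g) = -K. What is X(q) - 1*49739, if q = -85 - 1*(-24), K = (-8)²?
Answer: -49803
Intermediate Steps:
K = 64
q = -61 (q = -85 + 24 = -61)
X(g) = -64 (X(g) = -1*64 = -64)
X(q) - 1*49739 = -64 - 1*49739 = -64 - 49739 = -49803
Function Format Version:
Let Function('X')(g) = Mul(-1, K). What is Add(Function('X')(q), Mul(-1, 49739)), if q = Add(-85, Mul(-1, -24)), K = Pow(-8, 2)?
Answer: -49803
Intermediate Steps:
K = 64
q = -61 (q = Add(-85, 24) = -61)
Function('X')(g) = -64 (Function('X')(g) = Mul(-1, 64) = -64)
Add(Function('X')(q), Mul(-1, 49739)) = Add(-64, Mul(-1, 49739)) = Add(-64, -49739) = -49803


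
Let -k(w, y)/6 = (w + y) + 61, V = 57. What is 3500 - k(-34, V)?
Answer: 4004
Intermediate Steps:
k(w, y) = -366 - 6*w - 6*y (k(w, y) = -6*((w + y) + 61) = -6*(61 + w + y) = -366 - 6*w - 6*y)
3500 - k(-34, V) = 3500 - (-366 - 6*(-34) - 6*57) = 3500 - (-366 + 204 - 342) = 3500 - 1*(-504) = 3500 + 504 = 4004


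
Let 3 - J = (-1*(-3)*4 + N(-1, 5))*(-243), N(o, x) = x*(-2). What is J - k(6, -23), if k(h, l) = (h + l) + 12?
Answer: 494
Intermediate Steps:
N(o, x) = -2*x
k(h, l) = 12 + h + l
J = 489 (J = 3 - (-1*(-3)*4 - 2*5)*(-243) = 3 - (3*4 - 10)*(-243) = 3 - (12 - 10)*(-243) = 3 - 2*(-243) = 3 - 1*(-486) = 3 + 486 = 489)
J - k(6, -23) = 489 - (12 + 6 - 23) = 489 - 1*(-5) = 489 + 5 = 494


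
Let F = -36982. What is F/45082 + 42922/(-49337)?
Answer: -1879795269/1112105317 ≈ -1.6903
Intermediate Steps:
F/45082 + 42922/(-49337) = -36982/45082 + 42922/(-49337) = -36982*1/45082 + 42922*(-1/49337) = -18491/22541 - 42922/49337 = -1879795269/1112105317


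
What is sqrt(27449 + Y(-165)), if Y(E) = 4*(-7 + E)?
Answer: sqrt(26761) ≈ 163.59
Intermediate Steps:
Y(E) = -28 + 4*E
sqrt(27449 + Y(-165)) = sqrt(27449 + (-28 + 4*(-165))) = sqrt(27449 + (-28 - 660)) = sqrt(27449 - 688) = sqrt(26761)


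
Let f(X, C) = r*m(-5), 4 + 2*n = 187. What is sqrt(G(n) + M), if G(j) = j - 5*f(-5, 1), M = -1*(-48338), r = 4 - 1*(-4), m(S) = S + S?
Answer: 3*sqrt(21702)/2 ≈ 220.97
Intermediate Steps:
n = 183/2 (n = -2 + (1/2)*187 = -2 + 187/2 = 183/2 ≈ 91.500)
m(S) = 2*S
r = 8 (r = 4 + 4 = 8)
M = 48338
f(X, C) = -80 (f(X, C) = 8*(2*(-5)) = 8*(-10) = -80)
G(j) = 400 + j (G(j) = j - 5*(-80) = j + 400 = 400 + j)
sqrt(G(n) + M) = sqrt((400 + 183/2) + 48338) = sqrt(983/2 + 48338) = sqrt(97659/2) = 3*sqrt(21702)/2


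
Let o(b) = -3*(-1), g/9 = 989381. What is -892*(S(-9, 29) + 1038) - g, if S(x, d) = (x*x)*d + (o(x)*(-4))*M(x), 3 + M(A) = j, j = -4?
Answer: -12000561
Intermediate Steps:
g = 8904429 (g = 9*989381 = 8904429)
o(b) = 3
M(A) = -7 (M(A) = -3 - 4 = -7)
S(x, d) = 84 + d*x**2 (S(x, d) = (x*x)*d + (3*(-4))*(-7) = x**2*d - 12*(-7) = d*x**2 + 84 = 84 + d*x**2)
-892*(S(-9, 29) + 1038) - g = -892*((84 + 29*(-9)**2) + 1038) - 1*8904429 = -892*((84 + 29*81) + 1038) - 8904429 = -892*((84 + 2349) + 1038) - 8904429 = -892*(2433 + 1038) - 8904429 = -892*3471 - 8904429 = -3096132 - 8904429 = -12000561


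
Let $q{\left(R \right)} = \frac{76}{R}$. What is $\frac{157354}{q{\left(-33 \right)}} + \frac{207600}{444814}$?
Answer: $- \frac{577440468387}{8451466} \approx -68324.0$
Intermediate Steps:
$\frac{157354}{q{\left(-33 \right)}} + \frac{207600}{444814} = \frac{157354}{76 \frac{1}{-33}} + \frac{207600}{444814} = \frac{157354}{76 \left(- \frac{1}{33}\right)} + 207600 \cdot \frac{1}{444814} = \frac{157354}{- \frac{76}{33}} + \frac{103800}{222407} = 157354 \left(- \frac{33}{76}\right) + \frac{103800}{222407} = - \frac{2596341}{38} + \frac{103800}{222407} = - \frac{577440468387}{8451466}$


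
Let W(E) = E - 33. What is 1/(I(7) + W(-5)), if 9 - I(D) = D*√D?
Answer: -29/498 + 7*√7/498 ≈ -0.021044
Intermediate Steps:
I(D) = 9 - D^(3/2) (I(D) = 9 - D*√D = 9 - D^(3/2))
W(E) = -33 + E
1/(I(7) + W(-5)) = 1/((9 - 7^(3/2)) + (-33 - 5)) = 1/((9 - 7*√7) - 38) = 1/(-29 - 7*√7)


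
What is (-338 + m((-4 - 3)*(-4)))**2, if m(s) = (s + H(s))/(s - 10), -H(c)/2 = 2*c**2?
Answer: 2347024/9 ≈ 2.6078e+5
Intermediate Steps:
H(c) = -4*c**2
m(s) = (s - 4*s**2)/(-10 + s) (m(s) = (s - 4*s**2)/(s - 10) = (s - 4*s**2)/(-10 + s))
(-338 + m((-4 - 3)*(-4)))**2 = (-338 + ((-4 - 3)*(-4))*(1 - 4*(-4 - 3)*(-4))/(-10 + (-4 - 3)*(-4)))**2 = (-338 + (-7*(-4))*(1 - (-28)*(-4))/(-10 - 7*(-4)))**2 = (-338 + 28*(1 - 4*28)/(-10 + 28))**2 = (-338 + 28*(1 - 112)/18)**2 = (-338 + 28*(1/18)*(-111))**2 = (-338 - 518/3)**2 = (-1532/3)**2 = 2347024/9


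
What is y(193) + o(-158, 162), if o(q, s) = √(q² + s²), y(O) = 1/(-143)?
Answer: -1/143 + 2*√12802 ≈ 226.28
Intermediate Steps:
y(O) = -1/143
y(193) + o(-158, 162) = -1/143 + √((-158)² + 162²) = -1/143 + √(24964 + 26244) = -1/143 + √51208 = -1/143 + 2*√12802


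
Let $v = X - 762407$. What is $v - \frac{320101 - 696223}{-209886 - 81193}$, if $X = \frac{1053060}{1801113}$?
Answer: $- \frac{133234856497504445}{174755390309} \approx -7.6241 \cdot 10^{5}$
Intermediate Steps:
$X = \frac{351020}{600371}$ ($X = 1053060 \cdot \frac{1}{1801113} = \frac{351020}{600371} \approx 0.58467$)
$v = - \frac{457726701977}{600371}$ ($v = \frac{351020}{600371} - 762407 = - \frac{457726701977}{600371} \approx -7.6241 \cdot 10^{5}$)
$v - \frac{320101 - 696223}{-209886 - 81193} = - \frac{457726701977}{600371} - \frac{320101 - 696223}{-209886 - 81193} = - \frac{457726701977}{600371} - - \frac{376122}{-291079} = - \frac{457726701977}{600371} - \left(-376122\right) \left(- \frac{1}{291079}\right) = - \frac{457726701977}{600371} - \frac{376122}{291079} = - \frac{133234856497504445}{174755390309}$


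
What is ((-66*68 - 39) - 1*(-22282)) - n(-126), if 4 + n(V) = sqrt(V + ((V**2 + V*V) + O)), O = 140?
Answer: 17759 - sqrt(31766) ≈ 17581.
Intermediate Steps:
n(V) = -4 + sqrt(140 + V + 2*V**2) (n(V) = -4 + sqrt(V + ((V**2 + V*V) + 140)) = -4 + sqrt(V + ((V**2 + V**2) + 140)) = -4 + sqrt(V + (2*V**2 + 140)) = -4 + sqrt(V + (140 + 2*V**2)) = -4 + sqrt(140 + V + 2*V**2))
((-66*68 - 39) - 1*(-22282)) - n(-126) = ((-66*68 - 39) - 1*(-22282)) - (-4 + sqrt(140 - 126 + 2*(-126)**2)) = ((-4488 - 39) + 22282) - (-4 + sqrt(140 - 126 + 2*15876)) = (-4527 + 22282) - (-4 + sqrt(140 - 126 + 31752)) = 17755 - (-4 + sqrt(31766)) = 17755 + (4 - sqrt(31766)) = 17759 - sqrt(31766)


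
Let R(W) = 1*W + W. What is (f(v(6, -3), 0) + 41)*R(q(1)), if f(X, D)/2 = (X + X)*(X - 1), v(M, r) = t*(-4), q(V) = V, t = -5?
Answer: 3122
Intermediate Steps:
R(W) = 2*W (R(W) = W + W = 2*W)
v(M, r) = 20 (v(M, r) = -5*(-4) = 20)
f(X, D) = 4*X*(-1 + X) (f(X, D) = 2*((X + X)*(X - 1)) = 2*((2*X)*(-1 + X)) = 2*(2*X*(-1 + X)) = 4*X*(-1 + X))
(f(v(6, -3), 0) + 41)*R(q(1)) = (4*20*(-1 + 20) + 41)*(2*1) = (4*20*19 + 41)*2 = (1520 + 41)*2 = 1561*2 = 3122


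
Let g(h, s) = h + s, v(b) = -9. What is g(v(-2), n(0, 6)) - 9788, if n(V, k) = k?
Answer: -9791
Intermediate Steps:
g(v(-2), n(0, 6)) - 9788 = (-9 + 6) - 9788 = -3 - 9788 = -9791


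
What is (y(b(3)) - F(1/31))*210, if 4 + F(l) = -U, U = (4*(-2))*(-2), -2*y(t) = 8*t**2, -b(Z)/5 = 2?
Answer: -79800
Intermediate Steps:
b(Z) = -10 (b(Z) = -5*2 = -10)
y(t) = -4*t**2
U = 16 (U = -8*(-2) = 16)
F(l) = -20 (F(l) = -4 - 1*16 = -4 - 16 = -20)
(y(b(3)) - F(1/31))*210 = (-4*(-10)**2 - 1*(-20))*210 = (-4*100 + 20)*210 = (-400 + 20)*210 = -380*210 = -79800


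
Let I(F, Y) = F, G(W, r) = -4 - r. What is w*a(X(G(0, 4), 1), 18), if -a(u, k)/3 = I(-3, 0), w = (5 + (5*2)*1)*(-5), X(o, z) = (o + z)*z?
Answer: -675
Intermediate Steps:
X(o, z) = z*(o + z)
w = -75 (w = (5 + 10*1)*(-5) = (5 + 10)*(-5) = 15*(-5) = -75)
a(u, k) = 9 (a(u, k) = -3*(-3) = 9)
w*a(X(G(0, 4), 1), 18) = -75*9 = -675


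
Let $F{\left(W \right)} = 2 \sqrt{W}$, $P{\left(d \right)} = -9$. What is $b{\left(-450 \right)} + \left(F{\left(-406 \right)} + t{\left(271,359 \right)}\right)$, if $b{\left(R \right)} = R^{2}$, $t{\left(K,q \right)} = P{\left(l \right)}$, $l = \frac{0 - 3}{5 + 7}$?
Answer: $202491 + 2 i \sqrt{406} \approx 2.0249 \cdot 10^{5} + 40.299 i$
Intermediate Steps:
$l = - \frac{1}{4}$ ($l = - \frac{3}{12} = \left(-3\right) \frac{1}{12} = - \frac{1}{4} \approx -0.25$)
$t{\left(K,q \right)} = -9$
$b{\left(-450 \right)} + \left(F{\left(-406 \right)} + t{\left(271,359 \right)}\right) = \left(-450\right)^{2} - \left(9 - 2 \sqrt{-406}\right) = 202500 - \left(9 - 2 i \sqrt{406}\right) = 202491 + 2 i \sqrt{406}$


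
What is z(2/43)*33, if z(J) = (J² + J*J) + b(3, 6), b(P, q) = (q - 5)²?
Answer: 61281/1849 ≈ 33.143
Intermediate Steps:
b(P, q) = (-5 + q)²
z(J) = 1 + 2*J² (z(J) = (J² + J*J) + (-5 + 6)² = (J² + J²) + 1² = 2*J² + 1 = 1 + 2*J²)
z(2/43)*33 = (1 + 2*(2/43)²)*33 = (1 + 2*(4/1849))*33 = (1 + 8/1849)*33 = (1857/1849)*33 = 61281/1849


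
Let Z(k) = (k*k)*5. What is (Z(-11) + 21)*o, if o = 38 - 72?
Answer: -21284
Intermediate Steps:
Z(k) = 5*k**2 (Z(k) = k**2*5 = 5*k**2)
o = -34
(Z(-11) + 21)*o = (5*(-11)**2 + 21)*(-34) = (5*121 + 21)*(-34) = (605 + 21)*(-34) = 626*(-34) = -21284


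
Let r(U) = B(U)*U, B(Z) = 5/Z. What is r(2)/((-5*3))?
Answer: -1/3 ≈ -0.33333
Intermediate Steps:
r(U) = 5 (r(U) = (5/U)*U = 5)
r(2)/((-5*3)) = 5/((-5*3)) = 5/(-15) = 5*(-1/15) = -1/3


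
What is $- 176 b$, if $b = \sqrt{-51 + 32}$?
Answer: $- 176 i \sqrt{19} \approx - 767.17 i$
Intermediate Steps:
$b = i \sqrt{19}$ ($b = \sqrt{-19} = i \sqrt{19} \approx 4.3589 i$)
$- 176 b = - 176 i \sqrt{19}$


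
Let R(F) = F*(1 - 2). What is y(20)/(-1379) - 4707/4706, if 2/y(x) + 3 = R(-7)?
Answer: -3246653/3244787 ≈ -1.0006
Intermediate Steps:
R(F) = -F (R(F) = F*(-1) = -F)
y(x) = 1/2 (y(x) = 2/(-3 - 1*(-7)) = 2/(-3 + 7) = 2/4 = 2*(1/4) = 1/2)
y(20)/(-1379) - 4707/4706 = (1/2)/(-1379) - 4707/4706 = (1/2)*(-1/1379) - 4707*1/4706 = -1/2758 - 4707/4706 = -3246653/3244787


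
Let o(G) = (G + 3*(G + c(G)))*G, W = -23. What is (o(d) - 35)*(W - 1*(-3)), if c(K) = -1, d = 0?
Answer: 700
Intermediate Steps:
o(G) = G*(-3 + 4*G) (o(G) = (G + 3*(G - 1))*G = (G + 3*(-1 + G))*G = (G + (-3 + 3*G))*G = (-3 + 4*G)*G = G*(-3 + 4*G))
(o(d) - 35)*(W - 1*(-3)) = (0*(-3 + 4*0) - 35)*(-23 - 1*(-3)) = (0*(-3 + 0) - 35)*(-23 + 3) = (0*(-3) - 35)*(-20) = (0 - 35)*(-20) = -35*(-20) = 700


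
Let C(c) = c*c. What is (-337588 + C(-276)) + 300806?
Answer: 39394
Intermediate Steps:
C(c) = c²
(-337588 + C(-276)) + 300806 = (-337588 + (-276)²) + 300806 = (-337588 + 76176) + 300806 = -261412 + 300806 = 39394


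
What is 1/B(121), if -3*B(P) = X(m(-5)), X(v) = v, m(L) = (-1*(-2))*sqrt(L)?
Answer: 3*I*sqrt(5)/10 ≈ 0.67082*I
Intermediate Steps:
m(L) = 2*sqrt(L)
B(P) = -2*I*sqrt(5)/3 (B(P) = -2*sqrt(-5)/3 = -2*I*sqrt(5)/3)
1/B(121) = 1/(-2*I*sqrt(5)/3) = 3*I*sqrt(5)/10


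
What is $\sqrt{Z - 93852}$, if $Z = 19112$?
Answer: $2 i \sqrt{18685} \approx 273.39 i$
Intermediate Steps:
$\sqrt{Z - 93852} = \sqrt{19112 - 93852} = \sqrt{-74740} = 2 i \sqrt{18685}$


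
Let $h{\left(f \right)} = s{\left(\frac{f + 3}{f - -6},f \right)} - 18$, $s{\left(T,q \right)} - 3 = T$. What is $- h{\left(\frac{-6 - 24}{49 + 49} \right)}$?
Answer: $\frac{1351}{93} \approx 14.527$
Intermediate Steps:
$s{\left(T,q \right)} = 3 + T$
$h{\left(f \right)} = -15 + \frac{3 + f}{6 + f}$ ($h{\left(f \right)} = \left(3 + \frac{f + 3}{f - -6}\right) - 18 = \left(3 + \frac{3 + f}{f + 6}\right) - 18 = \left(3 + \frac{3 + f}{6 + f}\right) - 18 = -15 + \frac{3 + f}{6 + f}$)
$- h{\left(\frac{-6 - 24}{49 + 49} \right)} = - \frac{-87 - 14 \frac{-6 - 24}{49 + 49}}{6 + \frac{-6 - 24}{49 + 49}} = - \frac{-87 - 14 \left(- \frac{30}{98}\right)}{6 - \frac{30}{98}} = - \frac{-87 - 14 \left(\left(-30\right) \frac{1}{98}\right)}{6 - \frac{15}{49}} = - \frac{-87 - - \frac{30}{7}}{6 - \frac{15}{49}} = - \frac{-87 + \frac{30}{7}}{\frac{279}{49}} = - \frac{49 \left(-579\right)}{279 \cdot 7} = \left(-1\right) \left(- \frac{1351}{93}\right) = \frac{1351}{93}$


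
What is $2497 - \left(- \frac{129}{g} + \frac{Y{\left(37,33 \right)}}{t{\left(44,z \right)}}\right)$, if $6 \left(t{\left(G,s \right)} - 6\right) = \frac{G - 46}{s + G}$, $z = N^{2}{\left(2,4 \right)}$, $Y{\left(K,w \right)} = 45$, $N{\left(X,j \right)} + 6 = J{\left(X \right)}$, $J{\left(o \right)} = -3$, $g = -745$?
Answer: $\frac{4170873989}{1675505} \approx 2489.3$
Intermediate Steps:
$N{\left(X,j \right)} = -9$ ($N{\left(X,j \right)} = -6 - 3 = -9$)
$z = 81$ ($z = \left(-9\right)^{2} = 81$)
$t{\left(G,s \right)} = 6 + \frac{-46 + G}{6 \left(G + s\right)}$ ($t{\left(G,s \right)} = 6 + \frac{\left(G - 46\right) \frac{1}{s + G}}{6} = 6 + \frac{\left(-46 + G\right) \frac{1}{G + s}}{6} = 6 + \frac{\frac{1}{G + s} \left(-46 + G\right)}{6} = 6 + \frac{-46 + G}{6 \left(G + s\right)}$)
$2497 - \left(- \frac{129}{g} + \frac{Y{\left(37,33 \right)}}{t{\left(44,z \right)}}\right) = 2497 - \left(- \frac{129}{-745} + \frac{45}{\frac{1}{6} \frac{1}{44 + 81} \left(-46 + 36 \cdot 81 + 37 \cdot 44\right)}\right) = 2497 - \left(\left(-129\right) \left(- \frac{1}{745}\right) + \frac{45}{\frac{1}{6} \cdot \frac{1}{125} \left(-46 + 2916 + 1628\right)}\right) = 2497 - \left(\frac{129}{745} + \frac{45}{\frac{1}{6} \cdot \frac{1}{125} \cdot 4498}\right) = 2497 - \left(\frac{129}{745} + \frac{45}{\frac{2249}{375}}\right) = 2497 - \left(\frac{129}{745} + 45 \cdot \frac{375}{2249}\right) = 2497 - \left(\frac{129}{745} + \frac{16875}{2249}\right) = 2497 - \frac{12861996}{1675505} = \frac{4170873989}{1675505}$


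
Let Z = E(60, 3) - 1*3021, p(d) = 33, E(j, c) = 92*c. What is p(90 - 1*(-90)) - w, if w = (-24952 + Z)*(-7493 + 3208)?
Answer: -118681612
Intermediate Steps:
Z = -2745 (Z = 92*3 - 1*3021 = 276 - 3021 = -2745)
w = 118681645 (w = (-24952 - 2745)*(-7493 + 3208) = -27697*(-4285) = 118681645)
p(90 - 1*(-90)) - w = 33 - 1*118681645 = 33 - 118681645 = -118681612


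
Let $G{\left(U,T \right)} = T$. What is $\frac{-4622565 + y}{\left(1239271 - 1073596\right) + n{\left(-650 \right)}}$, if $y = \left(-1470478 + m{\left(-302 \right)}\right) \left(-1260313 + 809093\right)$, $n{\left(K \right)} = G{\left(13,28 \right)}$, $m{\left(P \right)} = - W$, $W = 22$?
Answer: $\frac{663514387435}{165703} \approx 4.0042 \cdot 10^{6}$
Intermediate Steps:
$m{\left(P \right)} = -22$ ($m{\left(P \right)} = \left(-1\right) 22 = -22$)
$n{\left(K \right)} = 28$
$y = 663519010000$ ($y = \left(-1470478 - 22\right) \left(-1260313 + 809093\right) = \left(-1470500\right) \left(-451220\right) = 663519010000$)
$\frac{-4622565 + y}{\left(1239271 - 1073596\right) + n{\left(-650 \right)}} = \frac{-4622565 + 663519010000}{\left(1239271 - 1073596\right) + 28} = \frac{663514387435}{165675 + 28} = \frac{663514387435}{165703}$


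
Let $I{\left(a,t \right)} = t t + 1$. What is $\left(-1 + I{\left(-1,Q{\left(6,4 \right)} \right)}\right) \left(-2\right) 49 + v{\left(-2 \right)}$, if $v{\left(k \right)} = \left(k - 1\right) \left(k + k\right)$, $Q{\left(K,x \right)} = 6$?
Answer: $-3516$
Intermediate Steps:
$v{\left(k \right)} = 2 k \left(-1 + k\right)$ ($v{\left(k \right)} = \left(-1 + k\right) 2 k = 2 k \left(-1 + k\right)$)
$I{\left(a,t \right)} = 1 + t^{2}$ ($I{\left(a,t \right)} = t^{2} + 1 = 1 + t^{2}$)
$\left(-1 + I{\left(-1,Q{\left(6,4 \right)} \right)}\right) \left(-2\right) 49 + v{\left(-2 \right)} = \left(-1 + \left(1 + 6^{2}\right)\right) \left(-2\right) 49 + 2 \left(-2\right) \left(-1 - 2\right) = \left(-1 + \left(1 + 36\right)\right) \left(-2\right) 49 + 2 \left(-2\right) \left(-3\right) = \left(-1 + 37\right) \left(-2\right) 49 + 12 = 36 \left(-2\right) 49 + 12 = \left(-72\right) 49 + 12 = -3528 + 12 = -3516$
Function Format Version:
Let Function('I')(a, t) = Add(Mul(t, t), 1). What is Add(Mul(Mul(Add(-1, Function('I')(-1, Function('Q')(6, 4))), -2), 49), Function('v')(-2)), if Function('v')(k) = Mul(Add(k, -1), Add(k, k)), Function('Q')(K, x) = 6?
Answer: -3516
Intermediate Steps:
Function('v')(k) = Mul(2, k, Add(-1, k)) (Function('v')(k) = Mul(Add(-1, k), Mul(2, k)) = Mul(2, k, Add(-1, k)))
Function('I')(a, t) = Add(1, Pow(t, 2)) (Function('I')(a, t) = Add(Pow(t, 2), 1) = Add(1, Pow(t, 2)))
Add(Mul(Mul(Add(-1, Function('I')(-1, Function('Q')(6, 4))), -2), 49), Function('v')(-2)) = Add(Mul(Mul(Add(-1, Add(1, Pow(6, 2))), -2), 49), Mul(2, -2, Add(-1, -2))) = Add(Mul(Mul(Add(-1, Add(1, 36)), -2), 49), Mul(2, -2, -3)) = Add(Mul(Mul(Add(-1, 37), -2), 49), 12) = Add(Mul(Mul(36, -2), 49), 12) = Add(Mul(-72, 49), 12) = Add(-3528, 12) = -3516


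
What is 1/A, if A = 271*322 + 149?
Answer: 1/87411 ≈ 1.1440e-5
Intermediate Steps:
A = 87411 (A = 87262 + 149 = 87411)
1/A = 1/87411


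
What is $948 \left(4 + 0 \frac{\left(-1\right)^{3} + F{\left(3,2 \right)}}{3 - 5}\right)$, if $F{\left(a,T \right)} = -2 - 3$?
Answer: $3792$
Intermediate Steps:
$F{\left(a,T \right)} = -5$
$948 \left(4 + 0 \frac{\left(-1\right)^{3} + F{\left(3,2 \right)}}{3 - 5}\right) = 948 \left(4 + 0 \frac{\left(-1\right)^{3} - 5}{3 - 5}\right) = 948 \left(4 + 0 \frac{-1 - 5}{3 - 5}\right) = 948 \left(4 + 0 \left(- \frac{6}{3 - 5}\right)\right) = 948 \left(4 + 0 \left(- \frac{6}{-2}\right)\right) = 948 \left(4 + 0 \left(\left(-6\right) \left(- \frac{1}{2}\right)\right)\right) = 948 \left(4 + 0 \cdot 3\right) = 948 \left(4 + 0\right) = 948 \cdot 4 = 3792$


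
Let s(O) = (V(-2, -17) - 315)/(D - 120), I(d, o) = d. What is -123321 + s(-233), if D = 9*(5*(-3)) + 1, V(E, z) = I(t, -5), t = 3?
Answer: -15661611/127 ≈ -1.2332e+5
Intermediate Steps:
V(E, z) = 3
D = -134 (D = 9*(-15) + 1 = -135 + 1 = -134)
s(O) = 156/127 (s(O) = (3 - 315)/(-134 - 120) = -312/(-254) = -312*(-1/254) = 156/127)
-123321 + s(-233) = -123321 + 156/127 = -15661611/127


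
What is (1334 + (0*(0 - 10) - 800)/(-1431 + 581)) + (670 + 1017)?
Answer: 51373/17 ≈ 3021.9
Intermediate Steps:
(1334 + (0*(0 - 10) - 800)/(-1431 + 581)) + (670 + 1017) = (1334 + (0*(-10) - 800)/(-850)) + 1687 = (1334 + (0 - 800)*(-1/850)) + 1687 = (1334 - 800*(-1/850)) + 1687 = (1334 + 16/17) + 1687 = 22694/17 + 1687 = 51373/17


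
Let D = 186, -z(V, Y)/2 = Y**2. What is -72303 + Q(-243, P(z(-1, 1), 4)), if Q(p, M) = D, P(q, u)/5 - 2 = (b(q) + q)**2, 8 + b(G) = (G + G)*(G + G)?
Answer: -72117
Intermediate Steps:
b(G) = -8 + 4*G**2 (b(G) = -8 + (G + G)*(G + G) = -8 + (2*G)*(2*G) = -8 + 4*G**2)
z(V, Y) = -2*Y**2
P(q, u) = 10 + 5*(-8 + q + 4*q**2)**2 (P(q, u) = 10 + 5*((-8 + 4*q**2) + q)**2 = 10 + 5*(-8 + q + 4*q**2)**2)
Q(p, M) = 186
-72303 + Q(-243, P(z(-1, 1), 4)) = -72303 + 186 = -72117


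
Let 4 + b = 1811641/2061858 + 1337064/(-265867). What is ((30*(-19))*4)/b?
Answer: 54341321826960/194256545683 ≈ 279.74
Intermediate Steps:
b = -194256545683/23833913082 (b = -4 + (1811641/2061858 + 1337064/(-265867)) = -4 + (1811641*(1/2061858) + 1337064*(-1/265867)) = -4 + (78767/89646 - 1337064/265867) = -4 - 98920893355/23833913082 = -194256545683/23833913082 ≈ -8.1504)
((30*(-19))*4)/b = ((30*(-19))*4)/(-194256545683/23833913082) = -570*4*(-23833913082/194256545683) = -2280*(-23833913082/194256545683) = 54341321826960/194256545683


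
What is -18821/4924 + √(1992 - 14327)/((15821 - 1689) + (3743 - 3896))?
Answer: -18821/4924 + I*√12335/13979 ≈ -3.8223 + 0.007945*I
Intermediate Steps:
-18821/4924 + √(1992 - 14327)/((15821 - 1689) + (3743 - 3896)) = -18821*1/4924 + √(-12335)/(14132 - 153) = -18821/4924 + (I*√12335)/13979 = -18821/4924 + (I*√12335)*(1/13979) = -18821/4924 + I*√12335/13979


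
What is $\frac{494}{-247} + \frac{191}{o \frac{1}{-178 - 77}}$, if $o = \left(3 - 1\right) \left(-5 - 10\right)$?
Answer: $\frac{3243}{2} \approx 1621.5$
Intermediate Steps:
$o = -30$ ($o = \left(3 - 1\right) \left(-15\right) = 2 \left(-15\right) = -30$)
$\frac{494}{-247} + \frac{191}{o \frac{1}{-178 - 77}} = \frac{494}{-247} + \frac{191}{\left(-30\right) \frac{1}{-178 - 77}} = 494 \left(- \frac{1}{247}\right) + \frac{191}{\left(-30\right) \frac{1}{-178 - 77}} = -2 + \frac{191}{\left(-30\right) \frac{1}{-255}} = -2 + \frac{191}{\left(-30\right) \left(- \frac{1}{255}\right)} = -2 + \frac{191}{\frac{2}{17}} = -2 + 191 \cdot \frac{17}{2} = -2 + \frac{3247}{2} = \frac{3243}{2}$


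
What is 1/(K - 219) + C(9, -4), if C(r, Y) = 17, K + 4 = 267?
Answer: 749/44 ≈ 17.023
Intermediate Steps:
K = 263 (K = -4 + 267 = 263)
1/(K - 219) + C(9, -4) = 1/(263 - 219) + 17 = 1/44 + 17 = 749/44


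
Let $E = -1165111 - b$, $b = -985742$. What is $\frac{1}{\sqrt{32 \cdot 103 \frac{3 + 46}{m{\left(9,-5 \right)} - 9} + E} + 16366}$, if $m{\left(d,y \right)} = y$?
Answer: $\frac{16366}{268036861} - \frac{i \sqrt{190905}}{268036861} \approx 6.1059 \cdot 10^{-5} - 1.6301 \cdot 10^{-6} i$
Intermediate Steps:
$E = -179369$ ($E = -1165111 - -985742 = -1165111 + 985742 = -179369$)
$\frac{1}{\sqrt{32 \cdot 103 \frac{3 + 46}{m{\left(9,-5 \right)} - 9} + E} + 16366} = \frac{1}{\sqrt{32 \cdot 103 \frac{3 + 46}{-5 - 9} - 179369} + 16366} = \frac{1}{\sqrt{3296 \frac{49}{-14} - 179369} + 16366} = \frac{1}{\sqrt{3296 \cdot 49 \left(- \frac{1}{14}\right) - 179369} + 16366} = \frac{1}{\sqrt{3296 \left(- \frac{7}{2}\right) - 179369} + 16366} = \frac{1}{\sqrt{-11536 - 179369} + 16366} = \frac{1}{\sqrt{-190905} + 16366} = \frac{1}{i \sqrt{190905} + 16366} = \frac{1}{16366 + i \sqrt{190905}}$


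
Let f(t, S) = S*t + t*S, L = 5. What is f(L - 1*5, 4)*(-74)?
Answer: 0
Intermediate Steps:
f(t, S) = 2*S*t (f(t, S) = S*t + S*t = 2*S*t)
f(L - 1*5, 4)*(-74) = (2*4*(5 - 1*5))*(-74) = (2*4*(5 - 5))*(-74) = (2*4*0)*(-74) = 0*(-74) = 0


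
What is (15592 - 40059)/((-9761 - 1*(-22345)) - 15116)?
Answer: 24467/2532 ≈ 9.6631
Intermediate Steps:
(15592 - 40059)/((-9761 - 1*(-22345)) - 15116) = -24467/((-9761 + 22345) - 15116) = -24467/(12584 - 15116) = -24467/(-2532) = -24467*(-1/2532) = 24467/2532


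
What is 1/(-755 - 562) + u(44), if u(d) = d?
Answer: 57947/1317 ≈ 43.999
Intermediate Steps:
1/(-755 - 562) + u(44) = 1/(-755 - 562) + 44 = 1/(-1317) + 44 = -1/1317 + 44 = 57947/1317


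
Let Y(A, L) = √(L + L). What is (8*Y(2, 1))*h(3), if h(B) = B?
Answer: 24*√2 ≈ 33.941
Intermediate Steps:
Y(A, L) = √2*√L (Y(A, L) = √(2*L) = √2*√L)
(8*Y(2, 1))*h(3) = (8*(√2*√1))*3 = (8*(√2*1))*3 = (8*√2)*3 = 24*√2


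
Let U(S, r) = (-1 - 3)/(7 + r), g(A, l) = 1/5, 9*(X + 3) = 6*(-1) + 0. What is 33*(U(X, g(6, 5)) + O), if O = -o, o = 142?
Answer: -14113/3 ≈ -4704.3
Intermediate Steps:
O = -142 (O = -1*142 = -142)
X = -11/3 (X = -3 + (6*(-1) + 0)/9 = -3 + (-6 + 0)/9 = -3 + (⅑)*(-6) = -3 - ⅔ = -11/3 ≈ -3.6667)
g(A, l) = ⅕
U(S, r) = -4/(7 + r)
33*(U(X, g(6, 5)) + O) = 33*(-4/(7 + ⅕) - 142) = 33*(-4/36/5 - 142) = 33*(-4*5/36 - 142) = 33*(-5/9 - 142) = 33*(-1283/9) = -14113/3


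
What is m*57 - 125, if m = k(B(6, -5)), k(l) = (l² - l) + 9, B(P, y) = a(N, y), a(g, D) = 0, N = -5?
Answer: 388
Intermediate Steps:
B(P, y) = 0
k(l) = 9 + l² - l
m = 9 (m = 9 + 0² - 1*0 = 9 + 0 + 0 = 9)
m*57 - 125 = 9*57 - 125 = 513 - 125 = 388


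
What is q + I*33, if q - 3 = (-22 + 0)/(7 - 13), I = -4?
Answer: -376/3 ≈ -125.33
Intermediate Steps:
q = 20/3 (q = 3 + (-22 + 0)/(7 - 13) = 3 - 22/(-6) = 3 - 22*(-⅙) = 3 + 11/3 = 20/3 ≈ 6.6667)
q + I*33 = 20/3 - 4*33 = 20/3 - 132 = -376/3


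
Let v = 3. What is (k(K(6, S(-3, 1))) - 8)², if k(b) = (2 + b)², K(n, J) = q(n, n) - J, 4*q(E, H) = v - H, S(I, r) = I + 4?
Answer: 16129/256 ≈ 63.004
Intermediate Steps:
S(I, r) = 4 + I
q(E, H) = ¾ - H/4 (q(E, H) = (3 - H)/4 = ¾ - H/4)
K(n, J) = ¾ - J - n/4 (K(n, J) = (¾ - n/4) - J = ¾ - J - n/4)
(k(K(6, S(-3, 1))) - 8)² = ((2 + (¾ - (4 - 3) - ¼*6))² - 8)² = ((2 + (¾ - 1*1 - 3/2))² - 8)² = ((2 + (¾ - 1 - 3/2))² - 8)² = ((2 - 7/4)² - 8)² = ((¼)² - 8)² = (1/16 - 8)² = (-127/16)² = 16129/256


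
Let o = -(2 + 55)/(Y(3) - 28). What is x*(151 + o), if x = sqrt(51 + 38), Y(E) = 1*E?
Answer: 3832*sqrt(89)/25 ≈ 1446.0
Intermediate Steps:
Y(E) = E
x = sqrt(89) ≈ 9.4340
o = 57/25 (o = -(2 + 55)/(3 - 28) = -57/(-25) = -57*(-1)/25 = -1*(-57/25) = 57/25 ≈ 2.2800)
x*(151 + o) = sqrt(89)*(151 + 57/25) = sqrt(89)*(3832/25) = 3832*sqrt(89)/25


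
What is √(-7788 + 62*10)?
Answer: 32*I*√7 ≈ 84.664*I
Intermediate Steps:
√(-7788 + 62*10) = √(-7788 + 620) = √(-7168) = 32*I*√7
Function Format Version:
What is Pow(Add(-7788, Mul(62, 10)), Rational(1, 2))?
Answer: Mul(32, I, Pow(7, Rational(1, 2))) ≈ Mul(84.664, I)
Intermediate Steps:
Pow(Add(-7788, Mul(62, 10)), Rational(1, 2)) = Pow(Add(-7788, 620), Rational(1, 2)) = Pow(-7168, Rational(1, 2)) = Mul(32, I, Pow(7, Rational(1, 2)))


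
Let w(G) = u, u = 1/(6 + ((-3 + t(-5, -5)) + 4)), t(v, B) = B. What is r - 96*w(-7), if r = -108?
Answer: -156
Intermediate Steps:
u = ½ (u = 1/(6 + ((-3 - 5) + 4)) = 1/(6 + (-8 + 4)) = 1/(6 - 4) = 1/2 = ½ ≈ 0.50000)
w(G) = ½
r - 96*w(-7) = -108 - 96*½ = -108 - 48 = -156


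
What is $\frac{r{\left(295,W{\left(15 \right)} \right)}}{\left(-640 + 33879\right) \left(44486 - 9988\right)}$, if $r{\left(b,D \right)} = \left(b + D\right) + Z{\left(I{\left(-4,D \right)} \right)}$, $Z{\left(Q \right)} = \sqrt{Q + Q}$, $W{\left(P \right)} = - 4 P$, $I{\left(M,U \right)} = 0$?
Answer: $\frac{5}{24397426} \approx 2.0494 \cdot 10^{-7}$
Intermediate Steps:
$Z{\left(Q \right)} = \sqrt{2} \sqrt{Q}$ ($Z{\left(Q \right)} = \sqrt{2 Q} = \sqrt{2} \sqrt{Q}$)
$r{\left(b,D \right)} = D + b$ ($r{\left(b,D \right)} = \left(b + D\right) + \sqrt{2} \sqrt{0} = \left(D + b\right) + \sqrt{2} \cdot 0 = \left(D + b\right) + 0 = D + b$)
$\frac{r{\left(295,W{\left(15 \right)} \right)}}{\left(-640 + 33879\right) \left(44486 - 9988\right)} = \frac{\left(-4\right) 15 + 295}{\left(-640 + 33879\right) \left(44486 - 9988\right)} = \frac{-60 + 295}{33239 \cdot 34498} = \frac{235}{1146679022} = 235 \cdot \frac{1}{1146679022} = \frac{5}{24397426}$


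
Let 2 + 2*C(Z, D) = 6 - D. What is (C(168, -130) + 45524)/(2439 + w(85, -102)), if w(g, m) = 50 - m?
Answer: 45591/2591 ≈ 17.596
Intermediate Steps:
C(Z, D) = 2 - D/2 (C(Z, D) = -1 + (6 - D)/2 = -1 + (3 - D/2) = 2 - D/2)
(C(168, -130) + 45524)/(2439 + w(85, -102)) = ((2 - 1/2*(-130)) + 45524)/(2439 + (50 - 1*(-102))) = ((2 + 65) + 45524)/(2439 + (50 + 102)) = (67 + 45524)/(2439 + 152) = 45591/2591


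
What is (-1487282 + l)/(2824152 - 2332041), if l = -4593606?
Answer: -6080888/492111 ≈ -12.357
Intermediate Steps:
(-1487282 + l)/(2824152 - 2332041) = (-1487282 - 4593606)/(2824152 - 2332041) = -6080888/492111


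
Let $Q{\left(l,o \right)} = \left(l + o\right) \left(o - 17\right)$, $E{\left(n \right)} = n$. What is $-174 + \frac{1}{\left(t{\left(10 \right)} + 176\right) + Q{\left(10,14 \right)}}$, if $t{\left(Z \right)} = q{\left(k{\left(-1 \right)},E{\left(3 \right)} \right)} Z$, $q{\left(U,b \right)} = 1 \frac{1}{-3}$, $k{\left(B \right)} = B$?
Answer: $- \frac{52545}{302} \approx -173.99$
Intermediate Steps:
$q{\left(U,b \right)} = - \frac{1}{3}$ ($q{\left(U,b \right)} = 1 \left(- \frac{1}{3}\right) = - \frac{1}{3}$)
$t{\left(Z \right)} = - \frac{Z}{3}$
$Q{\left(l,o \right)} = \left(-17 + o\right) \left(l + o\right)$ ($Q{\left(l,o \right)} = \left(l + o\right) \left(-17 + o\right) = \left(-17 + o\right) \left(l + o\right)$)
$-174 + \frac{1}{\left(t{\left(10 \right)} + 176\right) + Q{\left(10,14 \right)}} = -174 + \frac{1}{\left(\left(- \frac{1}{3}\right) 10 + 176\right) + \left(14^{2} - 170 - 238 + 10 \cdot 14\right)} = -174 + \frac{1}{\left(- \frac{10}{3} + 176\right) + \left(196 - 170 - 238 + 140\right)} = -174 + \frac{1}{\frac{518}{3} - 72} = -174 + \frac{1}{\frac{302}{3}} = -174 + \frac{3}{302} = - \frac{52545}{302}$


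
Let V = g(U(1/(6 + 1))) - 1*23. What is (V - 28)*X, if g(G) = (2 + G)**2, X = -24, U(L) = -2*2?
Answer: 1128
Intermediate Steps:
U(L) = -4
V = -19 (V = (2 - 4)**2 - 1*23 = (-2)**2 - 23 = 4 - 23 = -19)
(V - 28)*X = (-19 - 28)*(-24) = -47*(-24) = 1128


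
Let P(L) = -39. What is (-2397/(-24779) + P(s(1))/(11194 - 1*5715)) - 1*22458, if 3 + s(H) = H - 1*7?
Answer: -3048978911796/135764141 ≈ -22458.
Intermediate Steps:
s(H) = -10 + H (s(H) = -3 + (H - 1*7) = -3 + (H - 7) = -3 + (-7 + H) = -10 + H)
(-2397/(-24779) + P(s(1))/(11194 - 1*5715)) - 1*22458 = (-2397/(-24779) - 39/(11194 - 1*5715)) - 1*22458 = (-2397*(-1/24779) - 39/(11194 - 5715)) - 22458 = (2397/24779 - 39/5479) - 22458 = 12166782/135764141 - 22458 = -3048978911796/135764141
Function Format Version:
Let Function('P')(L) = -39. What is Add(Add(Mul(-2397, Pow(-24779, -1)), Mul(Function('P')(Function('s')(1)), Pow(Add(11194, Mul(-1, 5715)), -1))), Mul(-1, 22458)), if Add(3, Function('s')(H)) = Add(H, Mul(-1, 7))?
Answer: Rational(-3048978911796, 135764141) ≈ -22458.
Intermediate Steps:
Function('s')(H) = Add(-10, H) (Function('s')(H) = Add(-3, Add(H, Mul(-1, 7))) = Add(-3, Add(H, -7)) = Add(-3, Add(-7, H)) = Add(-10, H))
Add(Add(Mul(-2397, Pow(-24779, -1)), Mul(Function('P')(Function('s')(1)), Pow(Add(11194, Mul(-1, 5715)), -1))), Mul(-1, 22458)) = Add(Add(Mul(-2397, Pow(-24779, -1)), Mul(-39, Pow(Add(11194, Mul(-1, 5715)), -1))), Mul(-1, 22458)) = Add(Add(Mul(-2397, Rational(-1, 24779)), Mul(-39, Pow(Add(11194, -5715), -1))), -22458) = Add(Add(Rational(2397, 24779), Mul(-39, Pow(5479, -1))), -22458) = Add(Add(Rational(2397, 24779), Mul(-39, Rational(1, 5479))), -22458) = Add(Add(Rational(2397, 24779), Rational(-39, 5479)), -22458) = Add(Rational(12166782, 135764141), -22458) = Rational(-3048978911796, 135764141)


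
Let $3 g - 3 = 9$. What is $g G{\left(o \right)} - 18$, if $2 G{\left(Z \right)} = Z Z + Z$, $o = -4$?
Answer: $6$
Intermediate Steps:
$g = 4$ ($g = 1 + \frac{1}{3} \cdot 9 = 1 + 3 = 4$)
$G{\left(Z \right)} = \frac{Z}{2} + \frac{Z^{2}}{2}$ ($G{\left(Z \right)} = \frac{Z Z + Z}{2} = \frac{Z^{2} + Z}{2} = \frac{Z + Z^{2}}{2} = \frac{Z}{2} + \frac{Z^{2}}{2}$)
$g G{\left(o \right)} - 18 = 4 \cdot \frac{1}{2} \left(-4\right) \left(1 - 4\right) - 18 = 4 \cdot \frac{1}{2} \left(-4\right) \left(-3\right) - 18 = 4 \cdot 6 - 18 = 24 - 18 = 6$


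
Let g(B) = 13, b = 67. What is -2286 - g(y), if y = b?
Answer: -2299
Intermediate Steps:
y = 67
-2286 - g(y) = -2286 - 1*13 = -2286 - 13 = -2299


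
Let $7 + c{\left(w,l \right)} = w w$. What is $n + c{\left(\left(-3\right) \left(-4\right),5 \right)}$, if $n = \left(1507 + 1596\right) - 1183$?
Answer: $2057$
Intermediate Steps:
$c{\left(w,l \right)} = -7 + w^{2}$ ($c{\left(w,l \right)} = -7 + w w = -7 + w^{2}$)
$n = 1920$ ($n = 3103 - 1183 = 1920$)
$n + c{\left(\left(-3\right) \left(-4\right),5 \right)} = 1920 - \left(7 - \left(\left(-3\right) \left(-4\right)\right)^{2}\right) = 1920 - \left(7 - 12^{2}\right) = 1920 + \left(-7 + 144\right) = 1920 + 137 = 2057$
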